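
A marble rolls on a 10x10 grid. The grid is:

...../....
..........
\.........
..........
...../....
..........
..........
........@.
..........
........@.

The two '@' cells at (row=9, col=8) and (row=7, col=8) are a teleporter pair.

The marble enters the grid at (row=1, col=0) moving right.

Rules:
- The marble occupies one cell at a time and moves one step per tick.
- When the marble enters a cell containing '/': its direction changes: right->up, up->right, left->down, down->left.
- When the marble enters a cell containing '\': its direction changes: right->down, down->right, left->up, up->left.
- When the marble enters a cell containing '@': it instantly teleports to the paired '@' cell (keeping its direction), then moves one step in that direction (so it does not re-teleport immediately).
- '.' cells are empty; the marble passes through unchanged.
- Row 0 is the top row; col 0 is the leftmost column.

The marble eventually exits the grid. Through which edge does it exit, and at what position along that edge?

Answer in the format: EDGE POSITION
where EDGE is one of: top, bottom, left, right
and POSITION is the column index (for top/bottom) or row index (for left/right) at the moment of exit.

Step 1: enter (1,0), '.' pass, move right to (1,1)
Step 2: enter (1,1), '.' pass, move right to (1,2)
Step 3: enter (1,2), '.' pass, move right to (1,3)
Step 4: enter (1,3), '.' pass, move right to (1,4)
Step 5: enter (1,4), '.' pass, move right to (1,5)
Step 6: enter (1,5), '.' pass, move right to (1,6)
Step 7: enter (1,6), '.' pass, move right to (1,7)
Step 8: enter (1,7), '.' pass, move right to (1,8)
Step 9: enter (1,8), '.' pass, move right to (1,9)
Step 10: enter (1,9), '.' pass, move right to (1,10)
Step 11: at (1,10) — EXIT via right edge, pos 1

Answer: right 1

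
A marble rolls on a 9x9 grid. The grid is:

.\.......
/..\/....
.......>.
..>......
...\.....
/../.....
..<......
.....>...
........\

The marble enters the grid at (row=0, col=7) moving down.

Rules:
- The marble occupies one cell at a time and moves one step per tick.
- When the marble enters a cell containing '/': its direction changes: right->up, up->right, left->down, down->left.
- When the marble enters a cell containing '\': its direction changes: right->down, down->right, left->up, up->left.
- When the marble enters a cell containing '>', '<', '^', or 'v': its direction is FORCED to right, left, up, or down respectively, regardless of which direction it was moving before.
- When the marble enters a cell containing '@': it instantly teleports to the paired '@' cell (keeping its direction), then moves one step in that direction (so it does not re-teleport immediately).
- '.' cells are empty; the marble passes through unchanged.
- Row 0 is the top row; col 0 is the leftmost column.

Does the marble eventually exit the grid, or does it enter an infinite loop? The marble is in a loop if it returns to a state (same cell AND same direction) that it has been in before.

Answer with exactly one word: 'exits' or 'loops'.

Answer: exits

Derivation:
Step 1: enter (0,7), '.' pass, move down to (1,7)
Step 2: enter (1,7), '.' pass, move down to (2,7)
Step 3: enter (2,7), '>' forces down->right, move right to (2,8)
Step 4: enter (2,8), '.' pass, move right to (2,9)
Step 5: at (2,9) — EXIT via right edge, pos 2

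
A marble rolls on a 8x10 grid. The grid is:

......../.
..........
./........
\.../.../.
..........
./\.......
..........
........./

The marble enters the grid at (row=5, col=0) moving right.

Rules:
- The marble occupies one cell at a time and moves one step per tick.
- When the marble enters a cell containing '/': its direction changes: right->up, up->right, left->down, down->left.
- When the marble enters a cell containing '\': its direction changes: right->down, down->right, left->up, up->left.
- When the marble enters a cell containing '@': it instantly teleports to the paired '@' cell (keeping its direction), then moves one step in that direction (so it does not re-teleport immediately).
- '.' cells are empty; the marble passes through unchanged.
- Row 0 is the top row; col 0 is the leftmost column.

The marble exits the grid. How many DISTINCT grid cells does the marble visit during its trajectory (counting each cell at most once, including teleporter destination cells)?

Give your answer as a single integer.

Answer: 13

Derivation:
Step 1: enter (5,0), '.' pass, move right to (5,1)
Step 2: enter (5,1), '/' deflects right->up, move up to (4,1)
Step 3: enter (4,1), '.' pass, move up to (3,1)
Step 4: enter (3,1), '.' pass, move up to (2,1)
Step 5: enter (2,1), '/' deflects up->right, move right to (2,2)
Step 6: enter (2,2), '.' pass, move right to (2,3)
Step 7: enter (2,3), '.' pass, move right to (2,4)
Step 8: enter (2,4), '.' pass, move right to (2,5)
Step 9: enter (2,5), '.' pass, move right to (2,6)
Step 10: enter (2,6), '.' pass, move right to (2,7)
Step 11: enter (2,7), '.' pass, move right to (2,8)
Step 12: enter (2,8), '.' pass, move right to (2,9)
Step 13: enter (2,9), '.' pass, move right to (2,10)
Step 14: at (2,10) — EXIT via right edge, pos 2
Distinct cells visited: 13 (path length 13)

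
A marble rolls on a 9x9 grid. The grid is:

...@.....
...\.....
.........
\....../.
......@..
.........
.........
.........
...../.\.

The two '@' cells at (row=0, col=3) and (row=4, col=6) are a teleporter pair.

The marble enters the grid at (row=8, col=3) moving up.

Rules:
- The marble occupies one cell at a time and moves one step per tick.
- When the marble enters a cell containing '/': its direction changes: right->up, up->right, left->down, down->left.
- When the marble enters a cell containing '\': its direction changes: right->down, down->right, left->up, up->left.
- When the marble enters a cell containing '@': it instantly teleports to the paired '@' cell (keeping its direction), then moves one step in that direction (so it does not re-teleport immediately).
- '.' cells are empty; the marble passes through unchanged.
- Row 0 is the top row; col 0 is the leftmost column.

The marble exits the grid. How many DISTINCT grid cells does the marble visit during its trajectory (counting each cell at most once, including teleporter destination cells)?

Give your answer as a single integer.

Step 1: enter (8,3), '.' pass, move up to (7,3)
Step 2: enter (7,3), '.' pass, move up to (6,3)
Step 3: enter (6,3), '.' pass, move up to (5,3)
Step 4: enter (5,3), '.' pass, move up to (4,3)
Step 5: enter (4,3), '.' pass, move up to (3,3)
Step 6: enter (3,3), '.' pass, move up to (2,3)
Step 7: enter (2,3), '.' pass, move up to (1,3)
Step 8: enter (1,3), '\' deflects up->left, move left to (1,2)
Step 9: enter (1,2), '.' pass, move left to (1,1)
Step 10: enter (1,1), '.' pass, move left to (1,0)
Step 11: enter (1,0), '.' pass, move left to (1,-1)
Step 12: at (1,-1) — EXIT via left edge, pos 1
Distinct cells visited: 11 (path length 11)

Answer: 11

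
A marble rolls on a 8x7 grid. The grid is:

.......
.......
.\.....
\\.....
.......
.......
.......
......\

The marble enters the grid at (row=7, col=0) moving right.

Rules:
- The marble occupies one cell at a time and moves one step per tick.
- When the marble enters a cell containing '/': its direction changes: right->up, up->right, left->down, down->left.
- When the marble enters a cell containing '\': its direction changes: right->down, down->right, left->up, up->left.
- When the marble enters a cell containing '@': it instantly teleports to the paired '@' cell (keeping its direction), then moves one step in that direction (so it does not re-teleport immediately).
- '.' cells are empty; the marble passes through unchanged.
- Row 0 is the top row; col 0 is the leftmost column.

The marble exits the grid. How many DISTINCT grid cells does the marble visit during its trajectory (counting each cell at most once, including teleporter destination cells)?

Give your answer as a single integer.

Answer: 7

Derivation:
Step 1: enter (7,0), '.' pass, move right to (7,1)
Step 2: enter (7,1), '.' pass, move right to (7,2)
Step 3: enter (7,2), '.' pass, move right to (7,3)
Step 4: enter (7,3), '.' pass, move right to (7,4)
Step 5: enter (7,4), '.' pass, move right to (7,5)
Step 6: enter (7,5), '.' pass, move right to (7,6)
Step 7: enter (7,6), '\' deflects right->down, move down to (8,6)
Step 8: at (8,6) — EXIT via bottom edge, pos 6
Distinct cells visited: 7 (path length 7)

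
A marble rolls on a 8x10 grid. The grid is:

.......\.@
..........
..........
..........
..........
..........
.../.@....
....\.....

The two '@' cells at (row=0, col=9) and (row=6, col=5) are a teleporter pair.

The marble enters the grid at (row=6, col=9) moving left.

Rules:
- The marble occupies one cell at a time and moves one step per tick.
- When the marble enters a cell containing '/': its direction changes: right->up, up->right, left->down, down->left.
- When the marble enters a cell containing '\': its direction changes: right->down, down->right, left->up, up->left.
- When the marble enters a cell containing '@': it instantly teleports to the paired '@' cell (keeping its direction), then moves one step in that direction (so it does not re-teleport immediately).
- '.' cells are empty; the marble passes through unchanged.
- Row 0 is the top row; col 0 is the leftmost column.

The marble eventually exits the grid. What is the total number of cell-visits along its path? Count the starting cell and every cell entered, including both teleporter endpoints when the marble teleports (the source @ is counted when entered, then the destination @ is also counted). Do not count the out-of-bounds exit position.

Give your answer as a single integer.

Answer: 8

Derivation:
Step 1: enter (6,9), '.' pass, move left to (6,8)
Step 2: enter (6,8), '.' pass, move left to (6,7)
Step 3: enter (6,7), '.' pass, move left to (6,6)
Step 4: enter (6,6), '.' pass, move left to (6,5)
Step 5: enter (6,5), '@' teleport (6,5)->(0,9), also enter (0,9), move left to (0,8)
Step 6: enter (0,8), '.' pass, move left to (0,7)
Step 7: enter (0,7), '\' deflects left->up, move up to (-1,7)
Step 8: at (-1,7) — EXIT via top edge, pos 7
Path length (cell visits): 8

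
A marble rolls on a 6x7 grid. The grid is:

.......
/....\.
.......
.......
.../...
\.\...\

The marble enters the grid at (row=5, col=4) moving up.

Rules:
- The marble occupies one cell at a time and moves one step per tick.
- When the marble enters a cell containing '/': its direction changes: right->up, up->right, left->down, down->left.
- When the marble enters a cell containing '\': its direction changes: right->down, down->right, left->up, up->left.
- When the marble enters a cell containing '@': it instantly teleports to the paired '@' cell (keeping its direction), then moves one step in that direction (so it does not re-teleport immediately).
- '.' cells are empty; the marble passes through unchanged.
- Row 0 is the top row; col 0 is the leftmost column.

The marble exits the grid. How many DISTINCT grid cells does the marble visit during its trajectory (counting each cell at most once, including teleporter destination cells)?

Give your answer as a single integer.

Step 1: enter (5,4), '.' pass, move up to (4,4)
Step 2: enter (4,4), '.' pass, move up to (3,4)
Step 3: enter (3,4), '.' pass, move up to (2,4)
Step 4: enter (2,4), '.' pass, move up to (1,4)
Step 5: enter (1,4), '.' pass, move up to (0,4)
Step 6: enter (0,4), '.' pass, move up to (-1,4)
Step 7: at (-1,4) — EXIT via top edge, pos 4
Distinct cells visited: 6 (path length 6)

Answer: 6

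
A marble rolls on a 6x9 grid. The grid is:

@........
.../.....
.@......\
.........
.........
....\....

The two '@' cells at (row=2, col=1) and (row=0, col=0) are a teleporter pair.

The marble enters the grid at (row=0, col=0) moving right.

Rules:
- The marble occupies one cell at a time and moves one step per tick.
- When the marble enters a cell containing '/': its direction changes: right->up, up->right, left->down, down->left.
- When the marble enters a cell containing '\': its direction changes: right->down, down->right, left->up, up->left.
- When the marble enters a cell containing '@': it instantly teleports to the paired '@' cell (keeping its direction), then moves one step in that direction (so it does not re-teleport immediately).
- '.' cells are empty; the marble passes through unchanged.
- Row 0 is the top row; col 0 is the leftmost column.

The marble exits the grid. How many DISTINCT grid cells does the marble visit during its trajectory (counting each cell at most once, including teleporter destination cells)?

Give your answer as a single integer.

Answer: 12

Derivation:
Step 1: enter (0,0), '@' teleport (0,0)->(2,1), also enter (2,1), move right to (2,2)
Step 2: enter (2,2), '.' pass, move right to (2,3)
Step 3: enter (2,3), '.' pass, move right to (2,4)
Step 4: enter (2,4), '.' pass, move right to (2,5)
Step 5: enter (2,5), '.' pass, move right to (2,6)
Step 6: enter (2,6), '.' pass, move right to (2,7)
Step 7: enter (2,7), '.' pass, move right to (2,8)
Step 8: enter (2,8), '\' deflects right->down, move down to (3,8)
Step 9: enter (3,8), '.' pass, move down to (4,8)
Step 10: enter (4,8), '.' pass, move down to (5,8)
Step 11: enter (5,8), '.' pass, move down to (6,8)
Step 12: at (6,8) — EXIT via bottom edge, pos 8
Distinct cells visited: 12 (path length 12)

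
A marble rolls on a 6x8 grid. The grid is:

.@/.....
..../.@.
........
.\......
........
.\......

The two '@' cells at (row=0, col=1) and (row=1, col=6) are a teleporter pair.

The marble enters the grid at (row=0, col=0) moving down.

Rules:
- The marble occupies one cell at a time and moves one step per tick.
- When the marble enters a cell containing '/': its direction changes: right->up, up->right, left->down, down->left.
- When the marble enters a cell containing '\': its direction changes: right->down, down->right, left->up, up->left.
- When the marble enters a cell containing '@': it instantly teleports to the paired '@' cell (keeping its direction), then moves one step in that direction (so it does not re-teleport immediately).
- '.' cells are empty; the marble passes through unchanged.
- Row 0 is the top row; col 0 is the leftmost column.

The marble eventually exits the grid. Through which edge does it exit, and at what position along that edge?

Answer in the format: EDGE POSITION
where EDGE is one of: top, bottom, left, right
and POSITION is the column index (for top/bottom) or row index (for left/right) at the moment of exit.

Step 1: enter (0,0), '.' pass, move down to (1,0)
Step 2: enter (1,0), '.' pass, move down to (2,0)
Step 3: enter (2,0), '.' pass, move down to (3,0)
Step 4: enter (3,0), '.' pass, move down to (4,0)
Step 5: enter (4,0), '.' pass, move down to (5,0)
Step 6: enter (5,0), '.' pass, move down to (6,0)
Step 7: at (6,0) — EXIT via bottom edge, pos 0

Answer: bottom 0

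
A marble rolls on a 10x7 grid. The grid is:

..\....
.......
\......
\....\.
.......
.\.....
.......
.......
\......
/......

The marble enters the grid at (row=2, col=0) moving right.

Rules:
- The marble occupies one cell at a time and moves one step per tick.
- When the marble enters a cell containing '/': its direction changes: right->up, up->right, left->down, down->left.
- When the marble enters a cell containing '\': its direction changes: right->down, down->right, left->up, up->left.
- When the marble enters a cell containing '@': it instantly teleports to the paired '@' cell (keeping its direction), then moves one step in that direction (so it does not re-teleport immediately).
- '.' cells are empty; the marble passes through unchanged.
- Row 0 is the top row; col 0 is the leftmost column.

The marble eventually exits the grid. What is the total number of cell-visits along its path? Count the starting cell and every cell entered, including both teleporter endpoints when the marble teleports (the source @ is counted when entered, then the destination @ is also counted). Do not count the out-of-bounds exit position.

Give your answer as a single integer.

Answer: 13

Derivation:
Step 1: enter (2,0), '\' deflects right->down, move down to (3,0)
Step 2: enter (3,0), '\' deflects down->right, move right to (3,1)
Step 3: enter (3,1), '.' pass, move right to (3,2)
Step 4: enter (3,2), '.' pass, move right to (3,3)
Step 5: enter (3,3), '.' pass, move right to (3,4)
Step 6: enter (3,4), '.' pass, move right to (3,5)
Step 7: enter (3,5), '\' deflects right->down, move down to (4,5)
Step 8: enter (4,5), '.' pass, move down to (5,5)
Step 9: enter (5,5), '.' pass, move down to (6,5)
Step 10: enter (6,5), '.' pass, move down to (7,5)
Step 11: enter (7,5), '.' pass, move down to (8,5)
Step 12: enter (8,5), '.' pass, move down to (9,5)
Step 13: enter (9,5), '.' pass, move down to (10,5)
Step 14: at (10,5) — EXIT via bottom edge, pos 5
Path length (cell visits): 13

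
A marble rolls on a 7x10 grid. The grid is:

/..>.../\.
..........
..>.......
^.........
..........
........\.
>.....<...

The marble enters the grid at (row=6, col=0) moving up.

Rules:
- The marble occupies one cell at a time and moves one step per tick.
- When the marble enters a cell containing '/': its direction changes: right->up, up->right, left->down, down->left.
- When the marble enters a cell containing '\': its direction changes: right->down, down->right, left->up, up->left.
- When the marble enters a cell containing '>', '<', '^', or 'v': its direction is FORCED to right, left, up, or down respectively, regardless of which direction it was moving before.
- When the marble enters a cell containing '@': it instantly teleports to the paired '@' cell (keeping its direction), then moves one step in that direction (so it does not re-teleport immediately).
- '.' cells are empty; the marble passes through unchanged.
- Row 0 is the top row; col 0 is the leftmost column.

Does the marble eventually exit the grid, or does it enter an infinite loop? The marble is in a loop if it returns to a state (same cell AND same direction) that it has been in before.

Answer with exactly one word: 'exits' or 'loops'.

Step 1: enter (6,0), '>' forces up->right, move right to (6,1)
Step 2: enter (6,1), '.' pass, move right to (6,2)
Step 3: enter (6,2), '.' pass, move right to (6,3)
Step 4: enter (6,3), '.' pass, move right to (6,4)
Step 5: enter (6,4), '.' pass, move right to (6,5)
Step 6: enter (6,5), '.' pass, move right to (6,6)
Step 7: enter (6,6), '<' forces right->left, move left to (6,5)
Step 8: enter (6,5), '.' pass, move left to (6,4)
Step 9: enter (6,4), '.' pass, move left to (6,3)
Step 10: enter (6,3), '.' pass, move left to (6,2)
Step 11: enter (6,2), '.' pass, move left to (6,1)
Step 12: enter (6,1), '.' pass, move left to (6,0)
Step 13: enter (6,0), '>' forces left->right, move right to (6,1)
Step 14: at (6,1) dir=right — LOOP DETECTED (seen before)

Answer: loops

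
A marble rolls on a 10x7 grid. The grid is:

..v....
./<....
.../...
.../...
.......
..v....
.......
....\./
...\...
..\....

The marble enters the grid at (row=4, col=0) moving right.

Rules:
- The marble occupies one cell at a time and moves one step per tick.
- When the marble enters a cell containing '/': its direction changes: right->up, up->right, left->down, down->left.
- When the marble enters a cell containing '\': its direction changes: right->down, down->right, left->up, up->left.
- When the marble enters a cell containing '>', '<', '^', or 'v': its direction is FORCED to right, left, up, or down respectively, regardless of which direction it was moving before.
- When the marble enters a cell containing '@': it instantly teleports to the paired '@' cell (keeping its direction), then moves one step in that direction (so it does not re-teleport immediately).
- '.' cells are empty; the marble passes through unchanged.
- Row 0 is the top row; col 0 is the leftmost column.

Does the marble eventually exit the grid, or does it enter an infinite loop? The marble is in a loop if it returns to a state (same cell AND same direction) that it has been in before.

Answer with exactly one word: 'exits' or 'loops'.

Answer: exits

Derivation:
Step 1: enter (4,0), '.' pass, move right to (4,1)
Step 2: enter (4,1), '.' pass, move right to (4,2)
Step 3: enter (4,2), '.' pass, move right to (4,3)
Step 4: enter (4,3), '.' pass, move right to (4,4)
Step 5: enter (4,4), '.' pass, move right to (4,5)
Step 6: enter (4,5), '.' pass, move right to (4,6)
Step 7: enter (4,6), '.' pass, move right to (4,7)
Step 8: at (4,7) — EXIT via right edge, pos 4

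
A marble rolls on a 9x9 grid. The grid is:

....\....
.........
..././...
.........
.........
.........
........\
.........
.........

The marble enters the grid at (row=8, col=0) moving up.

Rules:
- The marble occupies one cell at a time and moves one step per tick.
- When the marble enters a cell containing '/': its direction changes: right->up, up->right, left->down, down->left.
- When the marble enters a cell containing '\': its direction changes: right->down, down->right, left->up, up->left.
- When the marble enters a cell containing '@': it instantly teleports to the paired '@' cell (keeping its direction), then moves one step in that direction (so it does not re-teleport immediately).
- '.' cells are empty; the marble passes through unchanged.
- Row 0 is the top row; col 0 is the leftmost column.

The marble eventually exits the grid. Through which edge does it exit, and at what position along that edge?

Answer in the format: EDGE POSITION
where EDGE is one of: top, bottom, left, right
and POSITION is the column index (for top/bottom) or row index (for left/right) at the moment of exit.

Answer: top 0

Derivation:
Step 1: enter (8,0), '.' pass, move up to (7,0)
Step 2: enter (7,0), '.' pass, move up to (6,0)
Step 3: enter (6,0), '.' pass, move up to (5,0)
Step 4: enter (5,0), '.' pass, move up to (4,0)
Step 5: enter (4,0), '.' pass, move up to (3,0)
Step 6: enter (3,0), '.' pass, move up to (2,0)
Step 7: enter (2,0), '.' pass, move up to (1,0)
Step 8: enter (1,0), '.' pass, move up to (0,0)
Step 9: enter (0,0), '.' pass, move up to (-1,0)
Step 10: at (-1,0) — EXIT via top edge, pos 0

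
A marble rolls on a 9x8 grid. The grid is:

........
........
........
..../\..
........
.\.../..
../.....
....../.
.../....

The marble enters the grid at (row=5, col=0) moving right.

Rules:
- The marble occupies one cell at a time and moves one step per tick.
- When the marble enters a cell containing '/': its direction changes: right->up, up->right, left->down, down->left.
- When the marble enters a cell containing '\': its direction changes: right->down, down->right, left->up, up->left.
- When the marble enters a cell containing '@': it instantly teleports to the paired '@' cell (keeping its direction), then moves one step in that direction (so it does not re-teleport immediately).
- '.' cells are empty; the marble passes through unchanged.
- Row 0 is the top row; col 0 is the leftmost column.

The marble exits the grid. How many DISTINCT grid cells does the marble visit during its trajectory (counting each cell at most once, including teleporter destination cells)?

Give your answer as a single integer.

Answer: 5

Derivation:
Step 1: enter (5,0), '.' pass, move right to (5,1)
Step 2: enter (5,1), '\' deflects right->down, move down to (6,1)
Step 3: enter (6,1), '.' pass, move down to (7,1)
Step 4: enter (7,1), '.' pass, move down to (8,1)
Step 5: enter (8,1), '.' pass, move down to (9,1)
Step 6: at (9,1) — EXIT via bottom edge, pos 1
Distinct cells visited: 5 (path length 5)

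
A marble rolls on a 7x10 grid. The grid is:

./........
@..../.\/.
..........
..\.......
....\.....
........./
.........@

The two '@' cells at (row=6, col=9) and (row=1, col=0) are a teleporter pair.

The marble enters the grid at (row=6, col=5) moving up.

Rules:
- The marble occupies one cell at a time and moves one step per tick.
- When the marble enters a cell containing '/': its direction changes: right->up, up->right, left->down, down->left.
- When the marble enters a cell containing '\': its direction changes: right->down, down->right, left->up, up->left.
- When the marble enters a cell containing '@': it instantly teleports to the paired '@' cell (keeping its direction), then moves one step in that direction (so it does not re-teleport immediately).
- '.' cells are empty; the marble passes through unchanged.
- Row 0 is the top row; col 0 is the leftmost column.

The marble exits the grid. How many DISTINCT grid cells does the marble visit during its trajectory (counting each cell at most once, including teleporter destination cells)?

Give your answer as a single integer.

Step 1: enter (6,5), '.' pass, move up to (5,5)
Step 2: enter (5,5), '.' pass, move up to (4,5)
Step 3: enter (4,5), '.' pass, move up to (3,5)
Step 4: enter (3,5), '.' pass, move up to (2,5)
Step 5: enter (2,5), '.' pass, move up to (1,5)
Step 6: enter (1,5), '/' deflects up->right, move right to (1,6)
Step 7: enter (1,6), '.' pass, move right to (1,7)
Step 8: enter (1,7), '\' deflects right->down, move down to (2,7)
Step 9: enter (2,7), '.' pass, move down to (3,7)
Step 10: enter (3,7), '.' pass, move down to (4,7)
Step 11: enter (4,7), '.' pass, move down to (5,7)
Step 12: enter (5,7), '.' pass, move down to (6,7)
Step 13: enter (6,7), '.' pass, move down to (7,7)
Step 14: at (7,7) — EXIT via bottom edge, pos 7
Distinct cells visited: 13 (path length 13)

Answer: 13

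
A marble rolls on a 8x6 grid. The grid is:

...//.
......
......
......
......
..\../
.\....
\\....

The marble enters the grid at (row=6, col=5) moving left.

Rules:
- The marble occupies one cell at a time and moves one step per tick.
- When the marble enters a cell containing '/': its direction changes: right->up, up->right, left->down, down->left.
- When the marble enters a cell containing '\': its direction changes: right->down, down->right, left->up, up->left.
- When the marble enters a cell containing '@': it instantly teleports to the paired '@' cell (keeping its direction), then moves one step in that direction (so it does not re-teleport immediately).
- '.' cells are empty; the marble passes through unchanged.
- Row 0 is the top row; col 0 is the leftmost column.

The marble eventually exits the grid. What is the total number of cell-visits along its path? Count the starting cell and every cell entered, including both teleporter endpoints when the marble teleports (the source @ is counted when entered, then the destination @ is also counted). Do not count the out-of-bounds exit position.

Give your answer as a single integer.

Step 1: enter (6,5), '.' pass, move left to (6,4)
Step 2: enter (6,4), '.' pass, move left to (6,3)
Step 3: enter (6,3), '.' pass, move left to (6,2)
Step 4: enter (6,2), '.' pass, move left to (6,1)
Step 5: enter (6,1), '\' deflects left->up, move up to (5,1)
Step 6: enter (5,1), '.' pass, move up to (4,1)
Step 7: enter (4,1), '.' pass, move up to (3,1)
Step 8: enter (3,1), '.' pass, move up to (2,1)
Step 9: enter (2,1), '.' pass, move up to (1,1)
Step 10: enter (1,1), '.' pass, move up to (0,1)
Step 11: enter (0,1), '.' pass, move up to (-1,1)
Step 12: at (-1,1) — EXIT via top edge, pos 1
Path length (cell visits): 11

Answer: 11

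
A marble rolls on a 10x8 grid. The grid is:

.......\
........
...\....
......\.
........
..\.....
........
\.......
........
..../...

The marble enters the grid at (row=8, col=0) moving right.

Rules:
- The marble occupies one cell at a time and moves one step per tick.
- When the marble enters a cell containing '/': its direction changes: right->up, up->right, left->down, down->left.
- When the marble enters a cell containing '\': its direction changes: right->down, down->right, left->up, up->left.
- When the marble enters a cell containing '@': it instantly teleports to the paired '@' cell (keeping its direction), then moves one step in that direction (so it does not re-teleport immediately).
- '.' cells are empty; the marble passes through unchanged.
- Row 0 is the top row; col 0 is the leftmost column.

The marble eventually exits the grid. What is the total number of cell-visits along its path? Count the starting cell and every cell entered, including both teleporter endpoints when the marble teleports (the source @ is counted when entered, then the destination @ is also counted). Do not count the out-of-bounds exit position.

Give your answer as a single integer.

Step 1: enter (8,0), '.' pass, move right to (8,1)
Step 2: enter (8,1), '.' pass, move right to (8,2)
Step 3: enter (8,2), '.' pass, move right to (8,3)
Step 4: enter (8,3), '.' pass, move right to (8,4)
Step 5: enter (8,4), '.' pass, move right to (8,5)
Step 6: enter (8,5), '.' pass, move right to (8,6)
Step 7: enter (8,6), '.' pass, move right to (8,7)
Step 8: enter (8,7), '.' pass, move right to (8,8)
Step 9: at (8,8) — EXIT via right edge, pos 8
Path length (cell visits): 8

Answer: 8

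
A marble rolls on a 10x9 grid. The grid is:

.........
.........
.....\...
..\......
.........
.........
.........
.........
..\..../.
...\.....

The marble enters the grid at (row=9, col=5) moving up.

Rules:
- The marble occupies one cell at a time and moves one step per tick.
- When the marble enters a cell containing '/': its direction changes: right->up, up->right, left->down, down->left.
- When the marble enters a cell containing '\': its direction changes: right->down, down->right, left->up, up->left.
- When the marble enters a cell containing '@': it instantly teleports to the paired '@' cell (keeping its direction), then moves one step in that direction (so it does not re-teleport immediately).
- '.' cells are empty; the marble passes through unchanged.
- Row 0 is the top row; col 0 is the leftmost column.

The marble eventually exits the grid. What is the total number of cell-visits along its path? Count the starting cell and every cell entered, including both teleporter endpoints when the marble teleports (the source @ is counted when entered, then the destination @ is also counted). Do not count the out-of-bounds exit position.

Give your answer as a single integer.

Answer: 13

Derivation:
Step 1: enter (9,5), '.' pass, move up to (8,5)
Step 2: enter (8,5), '.' pass, move up to (7,5)
Step 3: enter (7,5), '.' pass, move up to (6,5)
Step 4: enter (6,5), '.' pass, move up to (5,5)
Step 5: enter (5,5), '.' pass, move up to (4,5)
Step 6: enter (4,5), '.' pass, move up to (3,5)
Step 7: enter (3,5), '.' pass, move up to (2,5)
Step 8: enter (2,5), '\' deflects up->left, move left to (2,4)
Step 9: enter (2,4), '.' pass, move left to (2,3)
Step 10: enter (2,3), '.' pass, move left to (2,2)
Step 11: enter (2,2), '.' pass, move left to (2,1)
Step 12: enter (2,1), '.' pass, move left to (2,0)
Step 13: enter (2,0), '.' pass, move left to (2,-1)
Step 14: at (2,-1) — EXIT via left edge, pos 2
Path length (cell visits): 13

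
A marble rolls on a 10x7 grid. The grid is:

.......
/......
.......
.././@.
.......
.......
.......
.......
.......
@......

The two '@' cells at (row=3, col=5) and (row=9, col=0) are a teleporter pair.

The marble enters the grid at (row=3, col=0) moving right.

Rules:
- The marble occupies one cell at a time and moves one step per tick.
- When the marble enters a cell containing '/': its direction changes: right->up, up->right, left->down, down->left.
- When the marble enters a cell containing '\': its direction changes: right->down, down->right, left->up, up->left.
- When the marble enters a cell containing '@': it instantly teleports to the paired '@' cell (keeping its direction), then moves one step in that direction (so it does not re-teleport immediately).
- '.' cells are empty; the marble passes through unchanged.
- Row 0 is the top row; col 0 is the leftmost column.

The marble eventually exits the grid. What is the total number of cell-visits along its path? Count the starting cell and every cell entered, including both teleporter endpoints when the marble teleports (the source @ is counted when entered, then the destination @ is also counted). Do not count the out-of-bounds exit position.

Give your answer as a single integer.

Answer: 6

Derivation:
Step 1: enter (3,0), '.' pass, move right to (3,1)
Step 2: enter (3,1), '.' pass, move right to (3,2)
Step 3: enter (3,2), '/' deflects right->up, move up to (2,2)
Step 4: enter (2,2), '.' pass, move up to (1,2)
Step 5: enter (1,2), '.' pass, move up to (0,2)
Step 6: enter (0,2), '.' pass, move up to (-1,2)
Step 7: at (-1,2) — EXIT via top edge, pos 2
Path length (cell visits): 6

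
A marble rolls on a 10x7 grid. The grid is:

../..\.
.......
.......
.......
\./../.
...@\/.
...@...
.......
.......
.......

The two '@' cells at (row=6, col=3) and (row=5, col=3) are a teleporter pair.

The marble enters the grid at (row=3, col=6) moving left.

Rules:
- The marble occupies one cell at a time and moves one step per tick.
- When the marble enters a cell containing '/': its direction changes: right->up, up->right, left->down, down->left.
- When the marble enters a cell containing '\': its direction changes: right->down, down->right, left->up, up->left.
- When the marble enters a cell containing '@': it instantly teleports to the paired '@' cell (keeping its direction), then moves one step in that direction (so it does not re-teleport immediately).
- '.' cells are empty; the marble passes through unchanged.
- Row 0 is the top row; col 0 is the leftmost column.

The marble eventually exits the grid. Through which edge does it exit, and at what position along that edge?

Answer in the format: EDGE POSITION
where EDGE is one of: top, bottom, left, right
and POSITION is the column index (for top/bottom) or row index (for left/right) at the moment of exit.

Answer: left 3

Derivation:
Step 1: enter (3,6), '.' pass, move left to (3,5)
Step 2: enter (3,5), '.' pass, move left to (3,4)
Step 3: enter (3,4), '.' pass, move left to (3,3)
Step 4: enter (3,3), '.' pass, move left to (3,2)
Step 5: enter (3,2), '.' pass, move left to (3,1)
Step 6: enter (3,1), '.' pass, move left to (3,0)
Step 7: enter (3,0), '.' pass, move left to (3,-1)
Step 8: at (3,-1) — EXIT via left edge, pos 3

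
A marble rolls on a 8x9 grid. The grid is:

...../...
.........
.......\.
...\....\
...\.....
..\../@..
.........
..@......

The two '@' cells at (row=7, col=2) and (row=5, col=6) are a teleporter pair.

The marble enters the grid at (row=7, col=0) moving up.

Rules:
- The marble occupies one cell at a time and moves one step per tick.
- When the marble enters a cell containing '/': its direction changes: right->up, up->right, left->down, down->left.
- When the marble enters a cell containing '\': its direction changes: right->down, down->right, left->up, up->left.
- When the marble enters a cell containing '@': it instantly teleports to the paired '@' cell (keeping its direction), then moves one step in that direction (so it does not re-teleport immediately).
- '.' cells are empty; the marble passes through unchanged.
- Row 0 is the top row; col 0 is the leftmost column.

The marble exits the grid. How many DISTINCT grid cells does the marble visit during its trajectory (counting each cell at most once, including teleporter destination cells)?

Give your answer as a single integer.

Answer: 8

Derivation:
Step 1: enter (7,0), '.' pass, move up to (6,0)
Step 2: enter (6,0), '.' pass, move up to (5,0)
Step 3: enter (5,0), '.' pass, move up to (4,0)
Step 4: enter (4,0), '.' pass, move up to (3,0)
Step 5: enter (3,0), '.' pass, move up to (2,0)
Step 6: enter (2,0), '.' pass, move up to (1,0)
Step 7: enter (1,0), '.' pass, move up to (0,0)
Step 8: enter (0,0), '.' pass, move up to (-1,0)
Step 9: at (-1,0) — EXIT via top edge, pos 0
Distinct cells visited: 8 (path length 8)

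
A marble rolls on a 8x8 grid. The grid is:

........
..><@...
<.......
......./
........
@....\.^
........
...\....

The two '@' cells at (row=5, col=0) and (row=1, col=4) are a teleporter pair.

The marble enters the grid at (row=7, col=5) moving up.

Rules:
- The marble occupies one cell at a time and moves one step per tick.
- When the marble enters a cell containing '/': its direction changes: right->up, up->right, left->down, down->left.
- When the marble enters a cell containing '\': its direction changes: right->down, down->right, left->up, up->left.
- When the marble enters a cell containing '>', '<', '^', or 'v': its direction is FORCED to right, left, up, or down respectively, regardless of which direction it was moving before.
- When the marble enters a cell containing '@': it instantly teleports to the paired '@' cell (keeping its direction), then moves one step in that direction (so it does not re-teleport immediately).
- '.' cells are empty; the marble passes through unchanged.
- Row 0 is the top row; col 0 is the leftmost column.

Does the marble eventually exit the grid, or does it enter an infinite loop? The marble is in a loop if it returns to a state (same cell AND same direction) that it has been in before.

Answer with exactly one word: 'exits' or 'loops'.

Step 1: enter (7,5), '.' pass, move up to (6,5)
Step 2: enter (6,5), '.' pass, move up to (5,5)
Step 3: enter (5,5), '\' deflects up->left, move left to (5,4)
Step 4: enter (5,4), '.' pass, move left to (5,3)
Step 5: enter (5,3), '.' pass, move left to (5,2)
Step 6: enter (5,2), '.' pass, move left to (5,1)
Step 7: enter (5,1), '.' pass, move left to (5,0)
Step 8: enter (5,0), '@' teleport (5,0)->(1,4), also enter (1,4), move left to (1,3)
Step 9: enter (1,3), '<' forces left->left, move left to (1,2)
Step 10: enter (1,2), '>' forces left->right, move right to (1,3)
Step 11: enter (1,3), '<' forces right->left, move left to (1,2)
Step 12: at (1,2) dir=left — LOOP DETECTED (seen before)

Answer: loops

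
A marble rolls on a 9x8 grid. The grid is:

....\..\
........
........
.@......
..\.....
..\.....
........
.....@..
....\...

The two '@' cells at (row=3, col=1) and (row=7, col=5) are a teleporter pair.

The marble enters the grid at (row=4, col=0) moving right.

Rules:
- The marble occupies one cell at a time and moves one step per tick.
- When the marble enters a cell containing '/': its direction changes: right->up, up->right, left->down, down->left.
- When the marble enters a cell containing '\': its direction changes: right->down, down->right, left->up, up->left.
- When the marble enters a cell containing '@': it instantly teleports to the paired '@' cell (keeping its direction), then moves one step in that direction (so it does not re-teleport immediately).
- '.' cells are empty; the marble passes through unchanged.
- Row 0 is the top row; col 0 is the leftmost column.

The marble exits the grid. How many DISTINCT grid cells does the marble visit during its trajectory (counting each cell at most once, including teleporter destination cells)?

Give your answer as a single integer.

Step 1: enter (4,0), '.' pass, move right to (4,1)
Step 2: enter (4,1), '.' pass, move right to (4,2)
Step 3: enter (4,2), '\' deflects right->down, move down to (5,2)
Step 4: enter (5,2), '\' deflects down->right, move right to (5,3)
Step 5: enter (5,3), '.' pass, move right to (5,4)
Step 6: enter (5,4), '.' pass, move right to (5,5)
Step 7: enter (5,5), '.' pass, move right to (5,6)
Step 8: enter (5,6), '.' pass, move right to (5,7)
Step 9: enter (5,7), '.' pass, move right to (5,8)
Step 10: at (5,8) — EXIT via right edge, pos 5
Distinct cells visited: 9 (path length 9)

Answer: 9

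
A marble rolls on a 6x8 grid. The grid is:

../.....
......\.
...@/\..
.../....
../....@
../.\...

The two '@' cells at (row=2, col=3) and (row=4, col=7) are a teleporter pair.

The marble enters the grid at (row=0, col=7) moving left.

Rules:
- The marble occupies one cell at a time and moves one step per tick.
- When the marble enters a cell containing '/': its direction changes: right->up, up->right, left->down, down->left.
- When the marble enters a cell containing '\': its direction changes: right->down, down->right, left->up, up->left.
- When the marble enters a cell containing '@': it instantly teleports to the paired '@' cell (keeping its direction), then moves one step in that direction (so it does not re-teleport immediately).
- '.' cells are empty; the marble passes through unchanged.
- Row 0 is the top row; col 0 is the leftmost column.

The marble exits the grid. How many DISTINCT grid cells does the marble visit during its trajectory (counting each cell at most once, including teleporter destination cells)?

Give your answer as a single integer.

Answer: 12

Derivation:
Step 1: enter (0,7), '.' pass, move left to (0,6)
Step 2: enter (0,6), '.' pass, move left to (0,5)
Step 3: enter (0,5), '.' pass, move left to (0,4)
Step 4: enter (0,4), '.' pass, move left to (0,3)
Step 5: enter (0,3), '.' pass, move left to (0,2)
Step 6: enter (0,2), '/' deflects left->down, move down to (1,2)
Step 7: enter (1,2), '.' pass, move down to (2,2)
Step 8: enter (2,2), '.' pass, move down to (3,2)
Step 9: enter (3,2), '.' pass, move down to (4,2)
Step 10: enter (4,2), '/' deflects down->left, move left to (4,1)
Step 11: enter (4,1), '.' pass, move left to (4,0)
Step 12: enter (4,0), '.' pass, move left to (4,-1)
Step 13: at (4,-1) — EXIT via left edge, pos 4
Distinct cells visited: 12 (path length 12)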